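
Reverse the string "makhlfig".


Input: makhlfig
Reading characters right to left:
  Position 7: 'g'
  Position 6: 'i'
  Position 5: 'f'
  Position 4: 'l'
  Position 3: 'h'
  Position 2: 'k'
  Position 1: 'a'
  Position 0: 'm'
Reversed: giflhkam

giflhkam


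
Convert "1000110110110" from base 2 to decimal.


Input: "1000110110110" in base 2
Positional expansion:
  Digit '1' (value 1) x 2^12 = 4096
  Digit '0' (value 0) x 2^11 = 0
  Digit '0' (value 0) x 2^10 = 0
  Digit '0' (value 0) x 2^9 = 0
  Digit '1' (value 1) x 2^8 = 256
  Digit '1' (value 1) x 2^7 = 128
  Digit '0' (value 0) x 2^6 = 0
  Digit '1' (value 1) x 2^5 = 32
  Digit '1' (value 1) x 2^4 = 16
  Digit '0' (value 0) x 2^3 = 0
  Digit '1' (value 1) x 2^2 = 4
  Digit '1' (value 1) x 2^1 = 2
  Digit '0' (value 0) x 2^0 = 0
Sum = 4534

4534


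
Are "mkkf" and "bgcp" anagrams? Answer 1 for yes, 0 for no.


Strings: "mkkf", "bgcp"
Sorted first:  fkkm
Sorted second: bcgp
Differ at position 0: 'f' vs 'b' => not anagrams

0


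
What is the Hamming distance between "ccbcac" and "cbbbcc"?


Comparing "ccbcac" and "cbbbcc" position by position:
  Position 0: 'c' vs 'c' => same
  Position 1: 'c' vs 'b' => differ
  Position 2: 'b' vs 'b' => same
  Position 3: 'c' vs 'b' => differ
  Position 4: 'a' vs 'c' => differ
  Position 5: 'c' vs 'c' => same
Total differences (Hamming distance): 3

3


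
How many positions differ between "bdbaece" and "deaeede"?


Comparing "bdbaece" and "deaeede" position by position:
  Position 0: 'b' vs 'd' => DIFFER
  Position 1: 'd' vs 'e' => DIFFER
  Position 2: 'b' vs 'a' => DIFFER
  Position 3: 'a' vs 'e' => DIFFER
  Position 4: 'e' vs 'e' => same
  Position 5: 'c' vs 'd' => DIFFER
  Position 6: 'e' vs 'e' => same
Positions that differ: 5

5


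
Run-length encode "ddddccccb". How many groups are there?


Input: ddddccccb
Scanning for consecutive runs:
  Group 1: 'd' x 4 (positions 0-3)
  Group 2: 'c' x 4 (positions 4-7)
  Group 3: 'b' x 1 (positions 8-8)
Total groups: 3

3


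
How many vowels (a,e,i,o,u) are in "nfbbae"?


Input: nfbbae
Checking each character:
  'n' at position 0: consonant
  'f' at position 1: consonant
  'b' at position 2: consonant
  'b' at position 3: consonant
  'a' at position 4: vowel (running total: 1)
  'e' at position 5: vowel (running total: 2)
Total vowels: 2

2


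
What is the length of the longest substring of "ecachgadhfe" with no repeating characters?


Input: "ecachgadhfe"
Sliding window (track last position of each char):
  Position 0 ('e'): window [0,0] length 1 -- new best
  Position 1 ('c'): window [0,1] length 2 -- new best
  Position 2 ('a'): window [0,2] length 3 -- new best
  Position 3 ('c'): repeat (last at 1), move window start to 2
  Position 3 ('c'): window [2,3] length 2
  Position 4 ('h'): window [2,4] length 3
  Position 5 ('g'): window [2,5] length 4 -- new best
  Position 6 ('a'): repeat (last at 2), move window start to 3
  Position 6 ('a'): window [3,6] length 4
  Position 7 ('d'): window [3,7] length 5 -- new best
  Position 8 ('h'): repeat (last at 4), move window start to 5
  Position 8 ('h'): window [5,8] length 4
  Position 9 ('f'): window [5,9] length 5
  Position 10 ('e'): window [5,10] length 6 -- new best
Longest substring with no repeats: "gadhfe" with length 6

6


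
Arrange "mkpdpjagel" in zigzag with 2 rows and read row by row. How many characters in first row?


Zigzag "mkpdpjagel" into 2 rows:
Placing characters:
  'm' => row 0
  'k' => row 1
  'p' => row 0
  'd' => row 1
  'p' => row 0
  'j' => row 1
  'a' => row 0
  'g' => row 1
  'e' => row 0
  'l' => row 1
Rows:
  Row 0: "mppae"
  Row 1: "kdjgl"
First row length: 5

5


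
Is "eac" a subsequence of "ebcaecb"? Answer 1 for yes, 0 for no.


Check if "eac" is a subsequence of "ebcaecb"
Greedy scan:
  Position 0 ('e'): matches sub[0] = 'e'
  Position 1 ('b'): no match needed
  Position 2 ('c'): no match needed
  Position 3 ('a'): matches sub[1] = 'a'
  Position 4 ('e'): no match needed
  Position 5 ('c'): matches sub[2] = 'c'
  Position 6 ('b'): no match needed
All 3 characters matched => is a subsequence

1


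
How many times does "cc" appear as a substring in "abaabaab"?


Searching for "cc" in "abaabaab"
Scanning each position:
  Position 0: "ab" => no
  Position 1: "ba" => no
  Position 2: "aa" => no
  Position 3: "ab" => no
  Position 4: "ba" => no
  Position 5: "aa" => no
  Position 6: "ab" => no
Total occurrences: 0

0


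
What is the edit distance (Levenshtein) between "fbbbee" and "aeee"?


Computing edit distance: "fbbbee" -> "aeee"
DP table:
           a    e    e    e
      0    1    2    3    4
  f   1    1    2    3    4
  b   2    2    2    3    4
  b   3    3    3    3    4
  b   4    4    4    4    4
  e   5    5    4    4    4
  e   6    6    5    4    4
Edit distance = dp[6][4] = 4

4


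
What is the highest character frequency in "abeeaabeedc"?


Input: abeeaabeedc
Character counts:
  'a': 3
  'b': 2
  'c': 1
  'd': 1
  'e': 4
Maximum frequency: 4

4


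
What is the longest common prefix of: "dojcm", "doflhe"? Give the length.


Words: dojcm, doflhe
  Position 0: all 'd' => match
  Position 1: all 'o' => match
  Position 2: ('j', 'f') => mismatch, stop
LCP = "do" (length 2)

2


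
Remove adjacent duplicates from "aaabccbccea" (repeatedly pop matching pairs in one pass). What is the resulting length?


Input: aaabccbccea
Stack-based adjacent duplicate removal:
  Read 'a': push. Stack: a
  Read 'a': matches stack top 'a' => pop. Stack: (empty)
  Read 'a': push. Stack: a
  Read 'b': push. Stack: ab
  Read 'c': push. Stack: abc
  Read 'c': matches stack top 'c' => pop. Stack: ab
  Read 'b': matches stack top 'b' => pop. Stack: a
  Read 'c': push. Stack: ac
  Read 'c': matches stack top 'c' => pop. Stack: a
  Read 'e': push. Stack: ae
  Read 'a': push. Stack: aea
Final stack: "aea" (length 3)

3


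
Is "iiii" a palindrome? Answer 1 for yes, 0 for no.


Input: iiii
Reversed: iiii
  Compare pos 0 ('i') with pos 3 ('i'): match
  Compare pos 1 ('i') with pos 2 ('i'): match
Result: palindrome

1


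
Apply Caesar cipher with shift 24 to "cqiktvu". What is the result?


Caesar cipher: shift "cqiktvu" by 24
  'c' (pos 2) + 24 = pos 0 = 'a'
  'q' (pos 16) + 24 = pos 14 = 'o'
  'i' (pos 8) + 24 = pos 6 = 'g'
  'k' (pos 10) + 24 = pos 8 = 'i'
  't' (pos 19) + 24 = pos 17 = 'r'
  'v' (pos 21) + 24 = pos 19 = 't'
  'u' (pos 20) + 24 = pos 18 = 's'
Result: aogirts

aogirts


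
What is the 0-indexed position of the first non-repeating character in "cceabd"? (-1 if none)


Input: cceabd
Character frequencies:
  'a': 1
  'b': 1
  'c': 2
  'd': 1
  'e': 1
Scanning left to right for freq == 1:
  Position 0 ('c'): freq=2, skip
  Position 1 ('c'): freq=2, skip
  Position 2 ('e'): unique! => answer = 2

2


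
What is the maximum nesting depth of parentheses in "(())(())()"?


Input: "(())(())()"
Tracking depth:
  Position 0 '(': depth becomes 1
  Position 1 '(': depth becomes 2
  Position 2 ')': depth becomes 1
  Position 3 ')': depth becomes 0
  Position 4 '(': depth becomes 1
  Position 5 '(': depth becomes 2
  Position 6 ')': depth becomes 1
  Position 7 ')': depth becomes 0
  Position 8 '(': depth becomes 1
  Position 9 ')': depth becomes 0
Maximum depth reached: 2

2


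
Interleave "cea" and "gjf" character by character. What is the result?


Interleaving "cea" and "gjf":
  Position 0: 'c' from first, 'g' from second => "cg"
  Position 1: 'e' from first, 'j' from second => "ej"
  Position 2: 'a' from first, 'f' from second => "af"
Result: cgejaf

cgejaf


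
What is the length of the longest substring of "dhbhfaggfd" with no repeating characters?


Input: "dhbhfaggfd"
Sliding window (track last position of each char):
  Position 0 ('d'): window [0,0] length 1 -- new best
  Position 1 ('h'): window [0,1] length 2 -- new best
  Position 2 ('b'): window [0,2] length 3 -- new best
  Position 3 ('h'): repeat (last at 1), move window start to 2
  Position 3 ('h'): window [2,3] length 2
  Position 4 ('f'): window [2,4] length 3
  Position 5 ('a'): window [2,5] length 4 -- new best
  Position 6 ('g'): window [2,6] length 5 -- new best
  Position 7 ('g'): repeat (last at 6), move window start to 7
  Position 7 ('g'): window [7,7] length 1
  Position 8 ('f'): window [7,8] length 2
  Position 9 ('d'): window [7,9] length 3
Longest substring with no repeats: "bhfag" with length 5

5


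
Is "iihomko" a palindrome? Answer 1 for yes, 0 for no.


Input: iihomko
Reversed: okmohii
  Compare pos 0 ('i') with pos 6 ('o'): MISMATCH
  Compare pos 1 ('i') with pos 5 ('k'): MISMATCH
  Compare pos 2 ('h') with pos 4 ('m'): MISMATCH
Result: not a palindrome

0


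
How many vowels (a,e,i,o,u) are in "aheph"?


Input: aheph
Checking each character:
  'a' at position 0: vowel (running total: 1)
  'h' at position 1: consonant
  'e' at position 2: vowel (running total: 2)
  'p' at position 3: consonant
  'h' at position 4: consonant
Total vowels: 2

2


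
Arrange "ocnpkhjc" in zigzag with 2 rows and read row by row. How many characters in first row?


Zigzag "ocnpkhjc" into 2 rows:
Placing characters:
  'o' => row 0
  'c' => row 1
  'n' => row 0
  'p' => row 1
  'k' => row 0
  'h' => row 1
  'j' => row 0
  'c' => row 1
Rows:
  Row 0: "onkj"
  Row 1: "cphc"
First row length: 4

4


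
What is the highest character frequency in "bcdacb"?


Input: bcdacb
Character counts:
  'a': 1
  'b': 2
  'c': 2
  'd': 1
Maximum frequency: 2

2


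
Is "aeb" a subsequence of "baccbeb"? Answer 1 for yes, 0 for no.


Check if "aeb" is a subsequence of "baccbeb"
Greedy scan:
  Position 0 ('b'): no match needed
  Position 1 ('a'): matches sub[0] = 'a'
  Position 2 ('c'): no match needed
  Position 3 ('c'): no match needed
  Position 4 ('b'): no match needed
  Position 5 ('e'): matches sub[1] = 'e'
  Position 6 ('b'): matches sub[2] = 'b'
All 3 characters matched => is a subsequence

1


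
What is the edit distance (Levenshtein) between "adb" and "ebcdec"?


Computing edit distance: "adb" -> "ebcdec"
DP table:
           e    b    c    d    e    c
      0    1    2    3    4    5    6
  a   1    1    2    3    4    5    6
  d   2    2    2    3    3    4    5
  b   3    3    2    3    4    4    5
Edit distance = dp[3][6] = 5

5


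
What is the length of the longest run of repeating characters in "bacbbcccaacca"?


Input: "bacbbcccaacca"
Scanning for longest run:
  Position 1 ('a'): new char, reset run to 1
  Position 2 ('c'): new char, reset run to 1
  Position 3 ('b'): new char, reset run to 1
  Position 4 ('b'): continues run of 'b', length=2
  Position 5 ('c'): new char, reset run to 1
  Position 6 ('c'): continues run of 'c', length=2
  Position 7 ('c'): continues run of 'c', length=3
  Position 8 ('a'): new char, reset run to 1
  Position 9 ('a'): continues run of 'a', length=2
  Position 10 ('c'): new char, reset run to 1
  Position 11 ('c'): continues run of 'c', length=2
  Position 12 ('a'): new char, reset run to 1
Longest run: 'c' with length 3

3


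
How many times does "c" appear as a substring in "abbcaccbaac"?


Searching for "c" in "abbcaccbaac"
Scanning each position:
  Position 0: "a" => no
  Position 1: "b" => no
  Position 2: "b" => no
  Position 3: "c" => MATCH
  Position 4: "a" => no
  Position 5: "c" => MATCH
  Position 6: "c" => MATCH
  Position 7: "b" => no
  Position 8: "a" => no
  Position 9: "a" => no
  Position 10: "c" => MATCH
Total occurrences: 4

4


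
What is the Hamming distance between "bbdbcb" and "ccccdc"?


Comparing "bbdbcb" and "ccccdc" position by position:
  Position 0: 'b' vs 'c' => differ
  Position 1: 'b' vs 'c' => differ
  Position 2: 'd' vs 'c' => differ
  Position 3: 'b' vs 'c' => differ
  Position 4: 'c' vs 'd' => differ
  Position 5: 'b' vs 'c' => differ
Total differences (Hamming distance): 6

6


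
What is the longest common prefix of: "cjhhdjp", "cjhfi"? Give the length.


Words: cjhhdjp, cjhfi
  Position 0: all 'c' => match
  Position 1: all 'j' => match
  Position 2: all 'h' => match
  Position 3: ('h', 'f') => mismatch, stop
LCP = "cjh" (length 3)

3


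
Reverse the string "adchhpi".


Input: adchhpi
Reading characters right to left:
  Position 6: 'i'
  Position 5: 'p'
  Position 4: 'h'
  Position 3: 'h'
  Position 2: 'c'
  Position 1: 'd'
  Position 0: 'a'
Reversed: iphhcda

iphhcda


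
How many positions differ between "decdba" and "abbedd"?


Comparing "decdba" and "abbedd" position by position:
  Position 0: 'd' vs 'a' => DIFFER
  Position 1: 'e' vs 'b' => DIFFER
  Position 2: 'c' vs 'b' => DIFFER
  Position 3: 'd' vs 'e' => DIFFER
  Position 4: 'b' vs 'd' => DIFFER
  Position 5: 'a' vs 'd' => DIFFER
Positions that differ: 6

6


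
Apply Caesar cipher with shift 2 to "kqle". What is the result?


Caesar cipher: shift "kqle" by 2
  'k' (pos 10) + 2 = pos 12 = 'm'
  'q' (pos 16) + 2 = pos 18 = 's'
  'l' (pos 11) + 2 = pos 13 = 'n'
  'e' (pos 4) + 2 = pos 6 = 'g'
Result: msng

msng


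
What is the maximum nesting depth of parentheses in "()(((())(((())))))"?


Input: "()(((())(((())))))"
Tracking depth:
  Position 0 '(': depth becomes 1
  Position 1 ')': depth becomes 0
  Position 2 '(': depth becomes 1
  Position 3 '(': depth becomes 2
  Position 4 '(': depth becomes 3
  Position 5 '(': depth becomes 4
  Position 6 ')': depth becomes 3
  Position 7 ')': depth becomes 2
  Position 8 '(': depth becomes 3
  Position 9 '(': depth becomes 4
  Position 10 '(': depth becomes 5
  Position 11 '(': depth becomes 6
  Position 12 ')': depth becomes 5
  Position 13 ')': depth becomes 4
  Position 14 ')': depth becomes 3
  Position 15 ')': depth becomes 2
  Position 16 ')': depth becomes 1
  Position 17 ')': depth becomes 0
Maximum depth reached: 6

6


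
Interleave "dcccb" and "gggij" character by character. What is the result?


Interleaving "dcccb" and "gggij":
  Position 0: 'd' from first, 'g' from second => "dg"
  Position 1: 'c' from first, 'g' from second => "cg"
  Position 2: 'c' from first, 'g' from second => "cg"
  Position 3: 'c' from first, 'i' from second => "ci"
  Position 4: 'b' from first, 'j' from second => "bj"
Result: dgcgcgcibj

dgcgcgcibj


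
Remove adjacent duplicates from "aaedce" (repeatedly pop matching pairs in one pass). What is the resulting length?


Input: aaedce
Stack-based adjacent duplicate removal:
  Read 'a': push. Stack: a
  Read 'a': matches stack top 'a' => pop. Stack: (empty)
  Read 'e': push. Stack: e
  Read 'd': push. Stack: ed
  Read 'c': push. Stack: edc
  Read 'e': push. Stack: edce
Final stack: "edce" (length 4)

4


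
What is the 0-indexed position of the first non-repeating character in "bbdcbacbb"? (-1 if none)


Input: bbdcbacbb
Character frequencies:
  'a': 1
  'b': 5
  'c': 2
  'd': 1
Scanning left to right for freq == 1:
  Position 0 ('b'): freq=5, skip
  Position 1 ('b'): freq=5, skip
  Position 2 ('d'): unique! => answer = 2

2


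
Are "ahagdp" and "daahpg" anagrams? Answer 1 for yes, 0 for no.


Strings: "ahagdp", "daahpg"
Sorted first:  aadghp
Sorted second: aadghp
Sorted forms match => anagrams

1


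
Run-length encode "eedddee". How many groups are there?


Input: eedddee
Scanning for consecutive runs:
  Group 1: 'e' x 2 (positions 0-1)
  Group 2: 'd' x 3 (positions 2-4)
  Group 3: 'e' x 2 (positions 5-6)
Total groups: 3

3


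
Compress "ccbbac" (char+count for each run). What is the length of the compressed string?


Input: ccbbac
Runs:
  'c' x 2 => "c2"
  'b' x 2 => "b2"
  'a' x 1 => "a1"
  'c' x 1 => "c1"
Compressed: "c2b2a1c1"
Compressed length: 8

8


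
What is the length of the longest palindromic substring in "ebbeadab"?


Input: "ebbeadab"
Checking substrings for palindromes:
  [0:4] "ebbe" (len 4) => palindrome
  [4:7] "ada" (len 3) => palindrome
  [1:3] "bb" (len 2) => palindrome
Longest palindromic substring: "ebbe" with length 4

4


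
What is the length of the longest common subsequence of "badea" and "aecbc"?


LCS of "badea" and "aecbc"
DP table:
           a    e    c    b    c
      0    0    0    0    0    0
  b   0    0    0    0    1    1
  a   0    1    1    1    1    1
  d   0    1    1    1    1    1
  e   0    1    2    2    2    2
  a   0    1    2    2    2    2
LCS length = dp[5][5] = 2

2


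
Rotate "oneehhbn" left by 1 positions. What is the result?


Input: "oneehhbn", rotate left by 1
First 1 characters: "o"
Remaining characters: "neehhbn"
Concatenate remaining + first: "neehhbn" + "o" = "neehhbno"

neehhbno


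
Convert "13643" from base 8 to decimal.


Input: "13643" in base 8
Positional expansion:
  Digit '1' (value 1) x 8^4 = 4096
  Digit '3' (value 3) x 8^3 = 1536
  Digit '6' (value 6) x 8^2 = 384
  Digit '4' (value 4) x 8^1 = 32
  Digit '3' (value 3) x 8^0 = 3
Sum = 6051

6051


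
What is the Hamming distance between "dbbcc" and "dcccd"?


Comparing "dbbcc" and "dcccd" position by position:
  Position 0: 'd' vs 'd' => same
  Position 1: 'b' vs 'c' => differ
  Position 2: 'b' vs 'c' => differ
  Position 3: 'c' vs 'c' => same
  Position 4: 'c' vs 'd' => differ
Total differences (Hamming distance): 3

3


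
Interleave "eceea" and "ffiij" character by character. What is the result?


Interleaving "eceea" and "ffiij":
  Position 0: 'e' from first, 'f' from second => "ef"
  Position 1: 'c' from first, 'f' from second => "cf"
  Position 2: 'e' from first, 'i' from second => "ei"
  Position 3: 'e' from first, 'i' from second => "ei"
  Position 4: 'a' from first, 'j' from second => "aj"
Result: efcfeieiaj

efcfeieiaj


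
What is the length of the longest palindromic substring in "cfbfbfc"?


Input: "cfbfbfc"
Checking substrings for palindromes:
  [0:7] "cfbfbfc" (len 7) => palindrome
  [1:6] "fbfbf" (len 5) => palindrome
  [1:4] "fbf" (len 3) => palindrome
  [2:5] "bfb" (len 3) => palindrome
  [3:6] "fbf" (len 3) => palindrome
Longest palindromic substring: "cfbfbfc" with length 7

7


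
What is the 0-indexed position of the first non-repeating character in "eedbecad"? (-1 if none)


Input: eedbecad
Character frequencies:
  'a': 1
  'b': 1
  'c': 1
  'd': 2
  'e': 3
Scanning left to right for freq == 1:
  Position 0 ('e'): freq=3, skip
  Position 1 ('e'): freq=3, skip
  Position 2 ('d'): freq=2, skip
  Position 3 ('b'): unique! => answer = 3

3


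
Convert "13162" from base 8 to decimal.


Input: "13162" in base 8
Positional expansion:
  Digit '1' (value 1) x 8^4 = 4096
  Digit '3' (value 3) x 8^3 = 1536
  Digit '1' (value 1) x 8^2 = 64
  Digit '6' (value 6) x 8^1 = 48
  Digit '2' (value 2) x 8^0 = 2
Sum = 5746

5746


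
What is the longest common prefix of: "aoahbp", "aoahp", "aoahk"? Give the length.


Words: aoahbp, aoahp, aoahk
  Position 0: all 'a' => match
  Position 1: all 'o' => match
  Position 2: all 'a' => match
  Position 3: all 'h' => match
  Position 4: ('b', 'p', 'k') => mismatch, stop
LCP = "aoah" (length 4)

4


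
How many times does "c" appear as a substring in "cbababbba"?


Searching for "c" in "cbababbba"
Scanning each position:
  Position 0: "c" => MATCH
  Position 1: "b" => no
  Position 2: "a" => no
  Position 3: "b" => no
  Position 4: "a" => no
  Position 5: "b" => no
  Position 6: "b" => no
  Position 7: "b" => no
  Position 8: "a" => no
Total occurrences: 1

1


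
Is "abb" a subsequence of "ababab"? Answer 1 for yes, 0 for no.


Check if "abb" is a subsequence of "ababab"
Greedy scan:
  Position 0 ('a'): matches sub[0] = 'a'
  Position 1 ('b'): matches sub[1] = 'b'
  Position 2 ('a'): no match needed
  Position 3 ('b'): matches sub[2] = 'b'
  Position 4 ('a'): no match needed
  Position 5 ('b'): no match needed
All 3 characters matched => is a subsequence

1


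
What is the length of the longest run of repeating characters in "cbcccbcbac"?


Input: "cbcccbcbac"
Scanning for longest run:
  Position 1 ('b'): new char, reset run to 1
  Position 2 ('c'): new char, reset run to 1
  Position 3 ('c'): continues run of 'c', length=2
  Position 4 ('c'): continues run of 'c', length=3
  Position 5 ('b'): new char, reset run to 1
  Position 6 ('c'): new char, reset run to 1
  Position 7 ('b'): new char, reset run to 1
  Position 8 ('a'): new char, reset run to 1
  Position 9 ('c'): new char, reset run to 1
Longest run: 'c' with length 3

3


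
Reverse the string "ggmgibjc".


Input: ggmgibjc
Reading characters right to left:
  Position 7: 'c'
  Position 6: 'j'
  Position 5: 'b'
  Position 4: 'i'
  Position 3: 'g'
  Position 2: 'm'
  Position 1: 'g'
  Position 0: 'g'
Reversed: cjbigmgg

cjbigmgg


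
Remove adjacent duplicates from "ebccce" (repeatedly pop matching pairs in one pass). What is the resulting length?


Input: ebccce
Stack-based adjacent duplicate removal:
  Read 'e': push. Stack: e
  Read 'b': push. Stack: eb
  Read 'c': push. Stack: ebc
  Read 'c': matches stack top 'c' => pop. Stack: eb
  Read 'c': push. Stack: ebc
  Read 'e': push. Stack: ebce
Final stack: "ebce" (length 4)

4


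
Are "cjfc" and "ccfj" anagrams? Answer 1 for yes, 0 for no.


Strings: "cjfc", "ccfj"
Sorted first:  ccfj
Sorted second: ccfj
Sorted forms match => anagrams

1


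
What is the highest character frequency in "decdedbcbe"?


Input: decdedbcbe
Character counts:
  'b': 2
  'c': 2
  'd': 3
  'e': 3
Maximum frequency: 3

3


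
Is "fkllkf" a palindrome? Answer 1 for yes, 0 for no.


Input: fkllkf
Reversed: fkllkf
  Compare pos 0 ('f') with pos 5 ('f'): match
  Compare pos 1 ('k') with pos 4 ('k'): match
  Compare pos 2 ('l') with pos 3 ('l'): match
Result: palindrome

1


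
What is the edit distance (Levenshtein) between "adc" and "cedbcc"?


Computing edit distance: "adc" -> "cedbcc"
DP table:
           c    e    d    b    c    c
      0    1    2    3    4    5    6
  a   1    1    2    3    4    5    6
  d   2    2    2    2    3    4    5
  c   3    2    3    3    3    3    4
Edit distance = dp[3][6] = 4

4


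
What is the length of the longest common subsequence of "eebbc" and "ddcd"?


LCS of "eebbc" and "ddcd"
DP table:
           d    d    c    d
      0    0    0    0    0
  e   0    0    0    0    0
  e   0    0    0    0    0
  b   0    0    0    0    0
  b   0    0    0    0    0
  c   0    0    0    1    1
LCS length = dp[5][4] = 1

1


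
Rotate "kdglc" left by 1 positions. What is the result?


Input: "kdglc", rotate left by 1
First 1 characters: "k"
Remaining characters: "dglc"
Concatenate remaining + first: "dglc" + "k" = "dglck"

dglck


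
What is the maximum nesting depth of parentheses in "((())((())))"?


Input: "((())((())))"
Tracking depth:
  Position 0 '(': depth becomes 1
  Position 1 '(': depth becomes 2
  Position 2 '(': depth becomes 3
  Position 3 ')': depth becomes 2
  Position 4 ')': depth becomes 1
  Position 5 '(': depth becomes 2
  Position 6 '(': depth becomes 3
  Position 7 '(': depth becomes 4
  Position 8 ')': depth becomes 3
  Position 9 ')': depth becomes 2
  Position 10 ')': depth becomes 1
  Position 11 ')': depth becomes 0
Maximum depth reached: 4

4


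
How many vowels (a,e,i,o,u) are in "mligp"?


Input: mligp
Checking each character:
  'm' at position 0: consonant
  'l' at position 1: consonant
  'i' at position 2: vowel (running total: 1)
  'g' at position 3: consonant
  'p' at position 4: consonant
Total vowels: 1

1


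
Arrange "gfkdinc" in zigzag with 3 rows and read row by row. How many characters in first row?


Zigzag "gfkdinc" into 3 rows:
Placing characters:
  'g' => row 0
  'f' => row 1
  'k' => row 2
  'd' => row 1
  'i' => row 0
  'n' => row 1
  'c' => row 2
Rows:
  Row 0: "gi"
  Row 1: "fdn"
  Row 2: "kc"
First row length: 2

2


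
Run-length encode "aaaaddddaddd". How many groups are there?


Input: aaaaddddaddd
Scanning for consecutive runs:
  Group 1: 'a' x 4 (positions 0-3)
  Group 2: 'd' x 4 (positions 4-7)
  Group 3: 'a' x 1 (positions 8-8)
  Group 4: 'd' x 3 (positions 9-11)
Total groups: 4

4


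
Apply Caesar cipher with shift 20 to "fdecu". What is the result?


Caesar cipher: shift "fdecu" by 20
  'f' (pos 5) + 20 = pos 25 = 'z'
  'd' (pos 3) + 20 = pos 23 = 'x'
  'e' (pos 4) + 20 = pos 24 = 'y'
  'c' (pos 2) + 20 = pos 22 = 'w'
  'u' (pos 20) + 20 = pos 14 = 'o'
Result: zxywo

zxywo


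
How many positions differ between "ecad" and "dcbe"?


Comparing "ecad" and "dcbe" position by position:
  Position 0: 'e' vs 'd' => DIFFER
  Position 1: 'c' vs 'c' => same
  Position 2: 'a' vs 'b' => DIFFER
  Position 3: 'd' vs 'e' => DIFFER
Positions that differ: 3

3


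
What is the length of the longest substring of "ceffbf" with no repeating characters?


Input: "ceffbf"
Sliding window (track last position of each char):
  Position 0 ('c'): window [0,0] length 1 -- new best
  Position 1 ('e'): window [0,1] length 2 -- new best
  Position 2 ('f'): window [0,2] length 3 -- new best
  Position 3 ('f'): repeat (last at 2), move window start to 3
  Position 3 ('f'): window [3,3] length 1
  Position 4 ('b'): window [3,4] length 2
  Position 5 ('f'): repeat (last at 3), move window start to 4
  Position 5 ('f'): window [4,5] length 2
Longest substring with no repeats: "cef" with length 3

3


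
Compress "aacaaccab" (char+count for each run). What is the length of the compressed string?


Input: aacaaccab
Runs:
  'a' x 2 => "a2"
  'c' x 1 => "c1"
  'a' x 2 => "a2"
  'c' x 2 => "c2"
  'a' x 1 => "a1"
  'b' x 1 => "b1"
Compressed: "a2c1a2c2a1b1"
Compressed length: 12

12


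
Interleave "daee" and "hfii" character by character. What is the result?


Interleaving "daee" and "hfii":
  Position 0: 'd' from first, 'h' from second => "dh"
  Position 1: 'a' from first, 'f' from second => "af"
  Position 2: 'e' from first, 'i' from second => "ei"
  Position 3: 'e' from first, 'i' from second => "ei"
Result: dhafeiei

dhafeiei


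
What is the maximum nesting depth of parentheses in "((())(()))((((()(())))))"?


Input: "((())(()))((((()(())))))"
Tracking depth:
  Position 0 '(': depth becomes 1
  Position 1 '(': depth becomes 2
  Position 2 '(': depth becomes 3
  Position 3 ')': depth becomes 2
  Position 4 ')': depth becomes 1
  Position 5 '(': depth becomes 2
  Position 6 '(': depth becomes 3
  Position 7 ')': depth becomes 2
  Position 8 ')': depth becomes 1
  Position 9 ')': depth becomes 0
  Position 10 '(': depth becomes 1
  Position 11 '(': depth becomes 2
  Position 12 '(': depth becomes 3
  Position 13 '(': depth becomes 4
  Position 14 '(': depth becomes 5
  Position 15 ')': depth becomes 4
  Position 16 '(': depth becomes 5
  Position 17 '(': depth becomes 6
  Position 18 ')': depth becomes 5
  Position 19 ')': depth becomes 4
  Position 20 ')': depth becomes 3
  Position 21 ')': depth becomes 2
  Position 22 ')': depth becomes 1
  Position 23 ')': depth becomes 0
Maximum depth reached: 6

6


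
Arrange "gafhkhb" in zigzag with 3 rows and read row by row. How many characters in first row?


Zigzag "gafhkhb" into 3 rows:
Placing characters:
  'g' => row 0
  'a' => row 1
  'f' => row 2
  'h' => row 1
  'k' => row 0
  'h' => row 1
  'b' => row 2
Rows:
  Row 0: "gk"
  Row 1: "ahh"
  Row 2: "fb"
First row length: 2

2


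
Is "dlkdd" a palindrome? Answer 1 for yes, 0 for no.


Input: dlkdd
Reversed: ddkld
  Compare pos 0 ('d') with pos 4 ('d'): match
  Compare pos 1 ('l') with pos 3 ('d'): MISMATCH
Result: not a palindrome

0


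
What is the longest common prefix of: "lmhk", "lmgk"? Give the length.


Words: lmhk, lmgk
  Position 0: all 'l' => match
  Position 1: all 'm' => match
  Position 2: ('h', 'g') => mismatch, stop
LCP = "lm" (length 2)

2


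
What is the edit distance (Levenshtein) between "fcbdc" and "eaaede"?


Computing edit distance: "fcbdc" -> "eaaede"
DP table:
           e    a    a    e    d    e
      0    1    2    3    4    5    6
  f   1    1    2    3    4    5    6
  c   2    2    2    3    4    5    6
  b   3    3    3    3    4    5    6
  d   4    4    4    4    4    4    5
  c   5    5    5    5    5    5    5
Edit distance = dp[5][6] = 5

5


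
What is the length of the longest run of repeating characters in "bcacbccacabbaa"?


Input: "bcacbccacabbaa"
Scanning for longest run:
  Position 1 ('c'): new char, reset run to 1
  Position 2 ('a'): new char, reset run to 1
  Position 3 ('c'): new char, reset run to 1
  Position 4 ('b'): new char, reset run to 1
  Position 5 ('c'): new char, reset run to 1
  Position 6 ('c'): continues run of 'c', length=2
  Position 7 ('a'): new char, reset run to 1
  Position 8 ('c'): new char, reset run to 1
  Position 9 ('a'): new char, reset run to 1
  Position 10 ('b'): new char, reset run to 1
  Position 11 ('b'): continues run of 'b', length=2
  Position 12 ('a'): new char, reset run to 1
  Position 13 ('a'): continues run of 'a', length=2
Longest run: 'c' with length 2

2


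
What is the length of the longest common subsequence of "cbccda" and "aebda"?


LCS of "cbccda" and "aebda"
DP table:
           a    e    b    d    a
      0    0    0    0    0    0
  c   0    0    0    0    0    0
  b   0    0    0    1    1    1
  c   0    0    0    1    1    1
  c   0    0    0    1    1    1
  d   0    0    0    1    2    2
  a   0    1    1    1    2    3
LCS length = dp[6][5] = 3

3


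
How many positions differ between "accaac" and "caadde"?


Comparing "accaac" and "caadde" position by position:
  Position 0: 'a' vs 'c' => DIFFER
  Position 1: 'c' vs 'a' => DIFFER
  Position 2: 'c' vs 'a' => DIFFER
  Position 3: 'a' vs 'd' => DIFFER
  Position 4: 'a' vs 'd' => DIFFER
  Position 5: 'c' vs 'e' => DIFFER
Positions that differ: 6

6


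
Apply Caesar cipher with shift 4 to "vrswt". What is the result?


Caesar cipher: shift "vrswt" by 4
  'v' (pos 21) + 4 = pos 25 = 'z'
  'r' (pos 17) + 4 = pos 21 = 'v'
  's' (pos 18) + 4 = pos 22 = 'w'
  'w' (pos 22) + 4 = pos 0 = 'a'
  't' (pos 19) + 4 = pos 23 = 'x'
Result: zvwax

zvwax


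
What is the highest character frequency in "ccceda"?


Input: ccceda
Character counts:
  'a': 1
  'c': 3
  'd': 1
  'e': 1
Maximum frequency: 3

3


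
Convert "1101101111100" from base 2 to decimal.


Input: "1101101111100" in base 2
Positional expansion:
  Digit '1' (value 1) x 2^12 = 4096
  Digit '1' (value 1) x 2^11 = 2048
  Digit '0' (value 0) x 2^10 = 0
  Digit '1' (value 1) x 2^9 = 512
  Digit '1' (value 1) x 2^8 = 256
  Digit '0' (value 0) x 2^7 = 0
  Digit '1' (value 1) x 2^6 = 64
  Digit '1' (value 1) x 2^5 = 32
  Digit '1' (value 1) x 2^4 = 16
  Digit '1' (value 1) x 2^3 = 8
  Digit '1' (value 1) x 2^2 = 4
  Digit '0' (value 0) x 2^1 = 0
  Digit '0' (value 0) x 2^0 = 0
Sum = 7036

7036


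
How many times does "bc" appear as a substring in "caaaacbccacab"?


Searching for "bc" in "caaaacbccacab"
Scanning each position:
  Position 0: "ca" => no
  Position 1: "aa" => no
  Position 2: "aa" => no
  Position 3: "aa" => no
  Position 4: "ac" => no
  Position 5: "cb" => no
  Position 6: "bc" => MATCH
  Position 7: "cc" => no
  Position 8: "ca" => no
  Position 9: "ac" => no
  Position 10: "ca" => no
  Position 11: "ab" => no
Total occurrences: 1

1


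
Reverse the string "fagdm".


Input: fagdm
Reading characters right to left:
  Position 4: 'm'
  Position 3: 'd'
  Position 2: 'g'
  Position 1: 'a'
  Position 0: 'f'
Reversed: mdgaf

mdgaf


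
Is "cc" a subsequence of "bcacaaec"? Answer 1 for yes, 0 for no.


Check if "cc" is a subsequence of "bcacaaec"
Greedy scan:
  Position 0 ('b'): no match needed
  Position 1 ('c'): matches sub[0] = 'c'
  Position 2 ('a'): no match needed
  Position 3 ('c'): matches sub[1] = 'c'
  Position 4 ('a'): no match needed
  Position 5 ('a'): no match needed
  Position 6 ('e'): no match needed
  Position 7 ('c'): no match needed
All 2 characters matched => is a subsequence

1


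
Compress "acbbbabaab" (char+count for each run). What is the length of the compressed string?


Input: acbbbabaab
Runs:
  'a' x 1 => "a1"
  'c' x 1 => "c1"
  'b' x 3 => "b3"
  'a' x 1 => "a1"
  'b' x 1 => "b1"
  'a' x 2 => "a2"
  'b' x 1 => "b1"
Compressed: "a1c1b3a1b1a2b1"
Compressed length: 14

14


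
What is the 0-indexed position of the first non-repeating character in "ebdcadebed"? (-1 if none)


Input: ebdcadebed
Character frequencies:
  'a': 1
  'b': 2
  'c': 1
  'd': 3
  'e': 3
Scanning left to right for freq == 1:
  Position 0 ('e'): freq=3, skip
  Position 1 ('b'): freq=2, skip
  Position 2 ('d'): freq=3, skip
  Position 3 ('c'): unique! => answer = 3

3


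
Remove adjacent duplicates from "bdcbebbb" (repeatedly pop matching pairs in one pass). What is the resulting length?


Input: bdcbebbb
Stack-based adjacent duplicate removal:
  Read 'b': push. Stack: b
  Read 'd': push. Stack: bd
  Read 'c': push. Stack: bdc
  Read 'b': push. Stack: bdcb
  Read 'e': push. Stack: bdcbe
  Read 'b': push. Stack: bdcbeb
  Read 'b': matches stack top 'b' => pop. Stack: bdcbe
  Read 'b': push. Stack: bdcbeb
Final stack: "bdcbeb" (length 6)

6


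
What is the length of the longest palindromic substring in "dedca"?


Input: "dedca"
Checking substrings for palindromes:
  [0:3] "ded" (len 3) => palindrome
Longest palindromic substring: "ded" with length 3

3


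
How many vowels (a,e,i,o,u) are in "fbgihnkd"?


Input: fbgihnkd
Checking each character:
  'f' at position 0: consonant
  'b' at position 1: consonant
  'g' at position 2: consonant
  'i' at position 3: vowel (running total: 1)
  'h' at position 4: consonant
  'n' at position 5: consonant
  'k' at position 6: consonant
  'd' at position 7: consonant
Total vowels: 1

1


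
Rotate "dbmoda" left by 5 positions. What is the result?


Input: "dbmoda", rotate left by 5
First 5 characters: "dbmod"
Remaining characters: "a"
Concatenate remaining + first: "a" + "dbmod" = "adbmod"

adbmod


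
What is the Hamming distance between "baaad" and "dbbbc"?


Comparing "baaad" and "dbbbc" position by position:
  Position 0: 'b' vs 'd' => differ
  Position 1: 'a' vs 'b' => differ
  Position 2: 'a' vs 'b' => differ
  Position 3: 'a' vs 'b' => differ
  Position 4: 'd' vs 'c' => differ
Total differences (Hamming distance): 5

5


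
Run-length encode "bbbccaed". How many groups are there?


Input: bbbccaed
Scanning for consecutive runs:
  Group 1: 'b' x 3 (positions 0-2)
  Group 2: 'c' x 2 (positions 3-4)
  Group 3: 'a' x 1 (positions 5-5)
  Group 4: 'e' x 1 (positions 6-6)
  Group 5: 'd' x 1 (positions 7-7)
Total groups: 5

5


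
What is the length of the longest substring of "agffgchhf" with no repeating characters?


Input: "agffgchhf"
Sliding window (track last position of each char):
  Position 0 ('a'): window [0,0] length 1 -- new best
  Position 1 ('g'): window [0,1] length 2 -- new best
  Position 2 ('f'): window [0,2] length 3 -- new best
  Position 3 ('f'): repeat (last at 2), move window start to 3
  Position 3 ('f'): window [3,3] length 1
  Position 4 ('g'): window [3,4] length 2
  Position 5 ('c'): window [3,5] length 3
  Position 6 ('h'): window [3,6] length 4 -- new best
  Position 7 ('h'): repeat (last at 6), move window start to 7
  Position 7 ('h'): window [7,7] length 1
  Position 8 ('f'): window [7,8] length 2
Longest substring with no repeats: "fgch" with length 4

4


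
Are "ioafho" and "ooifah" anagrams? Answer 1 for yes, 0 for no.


Strings: "ioafho", "ooifah"
Sorted first:  afhioo
Sorted second: afhioo
Sorted forms match => anagrams

1


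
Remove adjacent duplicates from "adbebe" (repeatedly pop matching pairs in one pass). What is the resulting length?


Input: adbebe
Stack-based adjacent duplicate removal:
  Read 'a': push. Stack: a
  Read 'd': push. Stack: ad
  Read 'b': push. Stack: adb
  Read 'e': push. Stack: adbe
  Read 'b': push. Stack: adbeb
  Read 'e': push. Stack: adbebe
Final stack: "adbebe" (length 6)

6


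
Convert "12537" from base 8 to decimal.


Input: "12537" in base 8
Positional expansion:
  Digit '1' (value 1) x 8^4 = 4096
  Digit '2' (value 2) x 8^3 = 1024
  Digit '5' (value 5) x 8^2 = 320
  Digit '3' (value 3) x 8^1 = 24
  Digit '7' (value 7) x 8^0 = 7
Sum = 5471

5471


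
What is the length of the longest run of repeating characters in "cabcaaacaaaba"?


Input: "cabcaaacaaaba"
Scanning for longest run:
  Position 1 ('a'): new char, reset run to 1
  Position 2 ('b'): new char, reset run to 1
  Position 3 ('c'): new char, reset run to 1
  Position 4 ('a'): new char, reset run to 1
  Position 5 ('a'): continues run of 'a', length=2
  Position 6 ('a'): continues run of 'a', length=3
  Position 7 ('c'): new char, reset run to 1
  Position 8 ('a'): new char, reset run to 1
  Position 9 ('a'): continues run of 'a', length=2
  Position 10 ('a'): continues run of 'a', length=3
  Position 11 ('b'): new char, reset run to 1
  Position 12 ('a'): new char, reset run to 1
Longest run: 'a' with length 3

3


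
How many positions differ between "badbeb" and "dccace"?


Comparing "badbeb" and "dccace" position by position:
  Position 0: 'b' vs 'd' => DIFFER
  Position 1: 'a' vs 'c' => DIFFER
  Position 2: 'd' vs 'c' => DIFFER
  Position 3: 'b' vs 'a' => DIFFER
  Position 4: 'e' vs 'c' => DIFFER
  Position 5: 'b' vs 'e' => DIFFER
Positions that differ: 6

6


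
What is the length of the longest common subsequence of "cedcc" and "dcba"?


LCS of "cedcc" and "dcba"
DP table:
           d    c    b    a
      0    0    0    0    0
  c   0    0    1    1    1
  e   0    0    1    1    1
  d   0    1    1    1    1
  c   0    1    2    2    2
  c   0    1    2    2    2
LCS length = dp[5][4] = 2

2


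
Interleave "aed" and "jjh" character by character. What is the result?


Interleaving "aed" and "jjh":
  Position 0: 'a' from first, 'j' from second => "aj"
  Position 1: 'e' from first, 'j' from second => "ej"
  Position 2: 'd' from first, 'h' from second => "dh"
Result: ajejdh

ajejdh


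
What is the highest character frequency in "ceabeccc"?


Input: ceabeccc
Character counts:
  'a': 1
  'b': 1
  'c': 4
  'e': 2
Maximum frequency: 4

4


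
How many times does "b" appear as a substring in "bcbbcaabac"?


Searching for "b" in "bcbbcaabac"
Scanning each position:
  Position 0: "b" => MATCH
  Position 1: "c" => no
  Position 2: "b" => MATCH
  Position 3: "b" => MATCH
  Position 4: "c" => no
  Position 5: "a" => no
  Position 6: "a" => no
  Position 7: "b" => MATCH
  Position 8: "a" => no
  Position 9: "c" => no
Total occurrences: 4

4


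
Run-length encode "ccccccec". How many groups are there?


Input: ccccccec
Scanning for consecutive runs:
  Group 1: 'c' x 6 (positions 0-5)
  Group 2: 'e' x 1 (positions 6-6)
  Group 3: 'c' x 1 (positions 7-7)
Total groups: 3

3


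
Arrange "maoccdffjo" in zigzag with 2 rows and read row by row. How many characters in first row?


Zigzag "maoccdffjo" into 2 rows:
Placing characters:
  'm' => row 0
  'a' => row 1
  'o' => row 0
  'c' => row 1
  'c' => row 0
  'd' => row 1
  'f' => row 0
  'f' => row 1
  'j' => row 0
  'o' => row 1
Rows:
  Row 0: "mocfj"
  Row 1: "acdfo"
First row length: 5

5


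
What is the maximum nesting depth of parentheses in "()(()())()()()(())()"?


Input: "()(()())()()()(())()"
Tracking depth:
  Position 0 '(': depth becomes 1
  Position 1 ')': depth becomes 0
  Position 2 '(': depth becomes 1
  Position 3 '(': depth becomes 2
  Position 4 ')': depth becomes 1
  Position 5 '(': depth becomes 2
  Position 6 ')': depth becomes 1
  Position 7 ')': depth becomes 0
  Position 8 '(': depth becomes 1
  Position 9 ')': depth becomes 0
  Position 10 '(': depth becomes 1
  Position 11 ')': depth becomes 0
  Position 12 '(': depth becomes 1
  Position 13 ')': depth becomes 0
  Position 14 '(': depth becomes 1
  Position 15 '(': depth becomes 2
  Position 16 ')': depth becomes 1
  Position 17 ')': depth becomes 0
  Position 18 '(': depth becomes 1
  Position 19 ')': depth becomes 0
Maximum depth reached: 2

2


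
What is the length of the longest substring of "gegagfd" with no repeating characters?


Input: "gegagfd"
Sliding window (track last position of each char):
  Position 0 ('g'): window [0,0] length 1 -- new best
  Position 1 ('e'): window [0,1] length 2 -- new best
  Position 2 ('g'): repeat (last at 0), move window start to 1
  Position 2 ('g'): window [1,2] length 2
  Position 3 ('a'): window [1,3] length 3 -- new best
  Position 4 ('g'): repeat (last at 2), move window start to 3
  Position 4 ('g'): window [3,4] length 2
  Position 5 ('f'): window [3,5] length 3
  Position 6 ('d'): window [3,6] length 4 -- new best
Longest substring with no repeats: "agfd" with length 4

4
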